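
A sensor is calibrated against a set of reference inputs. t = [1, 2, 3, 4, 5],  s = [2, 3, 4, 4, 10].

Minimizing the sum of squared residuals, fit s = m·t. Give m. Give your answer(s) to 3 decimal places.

Entries of MᵀM: Σt·t = 55.
For Mᵀs: Σt·s = 86.
m = 86/55 = 1.56364.

m = 1.564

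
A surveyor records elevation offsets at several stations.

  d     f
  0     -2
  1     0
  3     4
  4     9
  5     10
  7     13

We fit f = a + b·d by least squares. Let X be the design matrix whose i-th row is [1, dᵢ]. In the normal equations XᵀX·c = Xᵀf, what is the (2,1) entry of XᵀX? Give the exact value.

20

Row 2 ↔ basis d, column 1 ↔ basis 1, so (XᵀX)_{2,1} = Σᵢ d = (0)·(1) + (1)·(1) + (3)·(1) + (4)·(1) + (5)·(1) + (7)·(1) = 20.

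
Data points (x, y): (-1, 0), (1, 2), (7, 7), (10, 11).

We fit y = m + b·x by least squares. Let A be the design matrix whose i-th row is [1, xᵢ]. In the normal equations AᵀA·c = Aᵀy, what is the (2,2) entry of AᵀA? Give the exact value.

151

Row 2 ↔ basis x, column 2 ↔ basis x, so (AᵀA)_{2,2} = Σᵢ (x)·(x) = (-1)·(-1) + (1)·(1) + (7)·(7) + (10)·(10) = 151.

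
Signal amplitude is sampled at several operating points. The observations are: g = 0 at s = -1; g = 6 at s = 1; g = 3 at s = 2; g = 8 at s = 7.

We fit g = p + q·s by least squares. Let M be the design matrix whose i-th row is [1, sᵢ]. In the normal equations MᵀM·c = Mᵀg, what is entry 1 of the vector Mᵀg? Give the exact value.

Entry 1 ↔ basis 1, so (Mᵀg)_{1} = Σᵢ gᵢ = (1)·(0) + (1)·(6) + (1)·(3) + (1)·(8) = 17.

17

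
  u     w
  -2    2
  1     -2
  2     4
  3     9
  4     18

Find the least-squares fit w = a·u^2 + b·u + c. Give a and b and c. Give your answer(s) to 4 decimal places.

a = 1.2347, b = 0.2347, c = -2.5714

Sums needed: Σu^2·u^2 = 370, Σu^2·u = 92, Σu^2 = 34, Σu·u = 34, Σu = 8, Σ1 = 5.
Right-hand side: Σu^2·w = 391, Σu·w = 101, Σw = 31.
So XᵀX·[a, b, c]ᵀ = Xᵀw: [[370, 92, 34]; [92, 34, 8]; [34, 8, 5]]·[a, b, c]ᵀ = [391, 101, 31]ᵀ.
Row-reducing yields a = 121/98, b = 23/98, c = -18/7.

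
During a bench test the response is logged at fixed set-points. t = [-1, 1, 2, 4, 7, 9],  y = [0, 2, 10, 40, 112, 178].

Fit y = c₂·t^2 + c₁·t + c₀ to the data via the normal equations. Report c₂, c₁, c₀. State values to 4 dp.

c₂ = 1.9937, c₁ = 2.0241, c₀ = -0.9278

The normal equations are: 9236·c₂ + 1144·c₁ + 152·c₀ = 20588;  1144·c₂ + 152·c₁ + 22·c₀ = 2568;  152·c₂ + 22·c₁ + 6·c₀ = 342.
Inverting the 3×3 Gram matrix, [c₂, c₁, c₀]ᵀ = [1573/789, 1597/789, -244/263]ᵀ.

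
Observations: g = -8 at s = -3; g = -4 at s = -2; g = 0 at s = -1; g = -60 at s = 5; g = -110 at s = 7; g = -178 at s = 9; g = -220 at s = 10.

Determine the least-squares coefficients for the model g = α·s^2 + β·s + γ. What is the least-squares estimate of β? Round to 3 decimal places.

Entries of MᵀM: Σs^2·s^2 = 19685, Σs^2·s = 2161, Σs^2 = 269, Σs·s = 269, Σs = 25, Σ1 = 7.
For Mᵀg: Σs^2·g = -43396, Σs·g = -4840, Σg = -580.
Row-reducing yields α = -411451/209328, β = -476761/209328, γ = 3539/4361.

β = -2.278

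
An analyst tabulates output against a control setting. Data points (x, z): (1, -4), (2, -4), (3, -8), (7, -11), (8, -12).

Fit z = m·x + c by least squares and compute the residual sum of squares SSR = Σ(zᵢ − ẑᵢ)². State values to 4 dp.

Normal-equation sums: Σx·x = 127, Σx = 21, Σ1 = 5.
And Σx·z = -209, Σz = -39.
AᵀA·[m, c]ᵀ = Aᵀz becomes [[127, 21]; [21, 5]]·[m, c]ᵀ = [-209, -39]ᵀ.
Eliminating c: 5·(row 1) − 21·(row 2) gives 194·m = 5·(-209) − 21·(-39) = -226, so m = -113/97.
Then c = ((-39) − 21·(-113/97))/5 = -282/97.
Residuals: 7/97, 120/97, -155/97, 6/97, 22/97; SSR = 402/97.

SSR = 4.1443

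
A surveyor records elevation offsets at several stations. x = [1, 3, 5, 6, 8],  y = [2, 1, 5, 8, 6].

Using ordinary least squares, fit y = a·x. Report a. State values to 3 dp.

Compute the Gram sums: Σx·x = 135.
And Σx·y = 126.
a = 126/135 = 0.933333.

a = 0.933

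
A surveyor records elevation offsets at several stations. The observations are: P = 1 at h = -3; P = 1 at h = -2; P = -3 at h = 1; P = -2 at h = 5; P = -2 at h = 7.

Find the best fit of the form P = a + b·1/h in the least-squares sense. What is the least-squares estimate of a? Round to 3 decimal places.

a = -0.702

Forming XᵀX = [[5, 107/210]; [107/210, 62689/44100]] and XᵀP = [-5, -949/210]ᵀ gives XᵀX·[a, b]ᵀ = XᵀP.
Determinant 5·(62689/44100) − (107/210)² = 75499/11025.
a = ((-5)·(62689/44100) − (107/210)·(-949/210))/(75499/11025) = -105951/150998; b = (5·(-949/210) − (107/210)·(-5))/(75499/11025) = -221025/75499.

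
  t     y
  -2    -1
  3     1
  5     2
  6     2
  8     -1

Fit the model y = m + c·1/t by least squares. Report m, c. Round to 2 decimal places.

m = 0.41, c = 2.94

Entries of MᵀM: Σ1 = 5, Σ1/t = 13/40, Σ1/t·1/t = 6401/14400.
Right-hand side: Σy = 3, Σ1/t·y = 173/120.
Normal equations: [[5, 13/40]; [13/40, 6401/14400]]·[m, c]ᵀ = [3, 173/120]ᵀ.
Δ = 5·(6401/14400) − (13/40)² = 7621/3600.
m = (3·(6401/14400) − (13/40)·(173/120))/(7621/3600) = 3114/7621; c = (5·(173/120) − (13/40)·3)/(7621/3600) = 22440/7621.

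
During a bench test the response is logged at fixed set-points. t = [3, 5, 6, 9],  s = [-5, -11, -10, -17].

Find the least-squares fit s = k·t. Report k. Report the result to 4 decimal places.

k = -1.8742

Setting ∂/∂k … = 0 gives: 151·k = -283.
(Σt·t = 151, Σt·s = -283.)
Hence k = -283 / 151 ≈ -1.87417.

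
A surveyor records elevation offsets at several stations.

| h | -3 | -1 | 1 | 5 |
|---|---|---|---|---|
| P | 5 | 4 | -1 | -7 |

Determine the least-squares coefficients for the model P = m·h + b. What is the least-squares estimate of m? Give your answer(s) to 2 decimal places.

m = -1.59

Entries of AᵀA: Σh·h = 36, Σh = 2, Σ1 = 4.
Moment sums: Σh·P = -55, ΣP = 1.
Normal equations: [[36, 2]; [2, 4]]·[m, b]ᵀ = [-55, 1]ᵀ.
Determinant 36·4 − 2² = 140.
m = ((-55)·4 − 2·1)/140 = -111/70; b = (36·1 − 2·(-55))/140 = 73/70.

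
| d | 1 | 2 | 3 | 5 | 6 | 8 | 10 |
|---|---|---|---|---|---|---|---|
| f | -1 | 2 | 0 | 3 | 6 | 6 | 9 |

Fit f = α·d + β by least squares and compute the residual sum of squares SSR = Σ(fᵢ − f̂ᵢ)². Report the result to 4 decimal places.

SSR = 7.5737

Setting ∂/∂α … = 0 gives: 239·α + 35·β = 192;  35·α + 7·β = 25.
det = 239·7 − 35² = 448.
α = (192·7 − 35·25)/448 = 67/64; β = (239·25 − 35·192)/448 = -745/448.
Residuals: -43/112, 703/448, -331/224, -4/7, 619/448, -319/448, 87/448; SSR = 3393/448.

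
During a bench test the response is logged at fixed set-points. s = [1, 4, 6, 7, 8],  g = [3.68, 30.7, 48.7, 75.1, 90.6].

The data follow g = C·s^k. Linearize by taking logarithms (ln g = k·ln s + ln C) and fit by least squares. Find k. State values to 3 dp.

Taking logs, ln g = k·ln s + ln C, so regress ln g on ln s.
AᵀA = [[13.2429, 7.2034]; [7.2034, 5]], rhs = [29.4842, 17.4381]ᵀ  (here Σln s = 7.2034, Σ(ln s)² = 13.2429, Σln g = 17.4381, Σln s·ln g = 29.4842).
Δ = 13.2429·5 − (7.2034)² = 14.3252; k = (29.4842·5 − 7.2034·17.4381)/14.3252 = 1.52228, ln C = (13.2429·17.4381 − 7.2034·29.4842)/14.3252 = 1.29451.

k = 1.522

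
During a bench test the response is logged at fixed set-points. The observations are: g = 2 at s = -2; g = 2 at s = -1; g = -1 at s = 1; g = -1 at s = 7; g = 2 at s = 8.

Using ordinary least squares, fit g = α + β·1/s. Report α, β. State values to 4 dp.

α = 0.7244, β = -1.6293

From the data, Σ1 = 5, Σ1/s = -13/56, Σ1/s·1/s = 7169/3136.
For Mᵀg: Σg = 4, Σ1/s·g = -109/28.
Normal equations: [[5, -13/56]; [-13/56, 7169/3136]]·[α, β]ᵀ = [4, -109/28]ᵀ.
det = 5·(7169/3136) − (-13/56)² = 8919/784.
α = (4·(7169/3136) − (-13/56)·(-109/28))/(8919/784) = 4307/5946; β = (5·(-109/28) − (-13/56)·4)/(8919/784) = -4844/2973.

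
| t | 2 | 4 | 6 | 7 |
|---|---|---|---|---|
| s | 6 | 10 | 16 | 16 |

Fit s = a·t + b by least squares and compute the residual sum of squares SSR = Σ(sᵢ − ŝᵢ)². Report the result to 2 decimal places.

With design matrix X, XᵀX = [[105, 19]; [19, 4]] and Xᵀs = [260, 48]ᵀ.
Eliminating b: 4·(row 1) − 19·(row 2) gives 59·a = 4·260 − 19·48 = 128, so a = 128/59.
Then b = (48 − 19·(128/59))/4 = 100/59.
Residuals: -2/59, -22/59, 76/59, -52/59; SSR = 152/59.

SSR = 2.58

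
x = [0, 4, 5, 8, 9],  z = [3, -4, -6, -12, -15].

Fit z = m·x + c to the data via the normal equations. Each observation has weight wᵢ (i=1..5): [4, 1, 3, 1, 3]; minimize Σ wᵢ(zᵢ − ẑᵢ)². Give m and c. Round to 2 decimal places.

m = -1.97, c = 3.29

AᵀWA·[m, c]ᵀ = AᵀWz reads: 398·m + 54·c = -607;  54·m + 12·c = -67.
Eliminating c: 12·(row 1) − 54·(row 2) gives 1860·m = 12·(-607) − 54·(-67) = -3666, so m = -611/310.
Then c = ((-67) − 54·(-611/310))/12 = 1528/465.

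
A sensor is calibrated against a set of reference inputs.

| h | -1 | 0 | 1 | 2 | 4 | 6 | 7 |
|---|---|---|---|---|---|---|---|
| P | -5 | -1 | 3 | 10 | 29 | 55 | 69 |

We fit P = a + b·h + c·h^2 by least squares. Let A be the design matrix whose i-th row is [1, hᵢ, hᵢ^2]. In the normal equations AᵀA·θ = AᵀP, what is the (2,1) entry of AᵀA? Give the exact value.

19

Row 2 ↔ basis h, column 1 ↔ basis 1, so (AᵀA)_{2,1} = Σᵢ h = (-1)·(1) + (0)·(1) + (1)·(1) + (2)·(1) + (4)·(1) + (6)·(1) + (7)·(1) = 19.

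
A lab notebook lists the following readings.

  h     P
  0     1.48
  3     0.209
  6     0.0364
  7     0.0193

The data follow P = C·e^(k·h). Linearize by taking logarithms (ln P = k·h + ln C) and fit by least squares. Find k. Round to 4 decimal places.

Taking logs, ln P = k·h + ln C, so regress ln P on h.
Σh = 16.0000, Σ(h)² = 94.0000, Σln P = -8.4342, Σh·ln P = -52.2089.
Equations: 94.0000·k + 16.0000·ln C = -52.2089;  16.0000·k + 4·ln C = -8.4342.
Δ = 94.0000·4 − (16.0000)² = 120.0000; k = (-52.2089·4 − 16.0000·-8.4342)/120.0000 = -0.61574, ln C = (94.0000·-8.4342 − 16.0000·-52.2089)/120.0000 = 0.35439.

k = -0.6157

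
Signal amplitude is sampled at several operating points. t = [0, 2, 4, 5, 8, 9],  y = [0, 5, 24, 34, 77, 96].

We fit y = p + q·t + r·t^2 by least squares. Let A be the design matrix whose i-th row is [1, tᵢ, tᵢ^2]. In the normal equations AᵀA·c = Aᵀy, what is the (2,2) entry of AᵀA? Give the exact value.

Row 2 ↔ basis t, column 2 ↔ basis t, so (AᵀA)_{2,2} = Σᵢ (t)·(t) = (0)·(0) + (2)·(2) + (4)·(4) + (5)·(5) + (8)·(8) + (9)·(9) = 190.

190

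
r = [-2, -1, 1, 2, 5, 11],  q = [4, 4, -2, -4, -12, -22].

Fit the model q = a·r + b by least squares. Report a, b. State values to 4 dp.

a = -2.1059, b = 0.2824

Entries of MᵀM: Σr·r = 156, Σr = 16, Σ1 = 6.
For Mᵀq: Σr·q = -324, Σq = -32.
Normal equations: [[156, 16]; [16, 6]]·[a, b]ᵀ = [-324, -32]ᵀ.
Eliminating b: 6·(row 1) − 16·(row 2) gives 680·a = 6·(-324) − 16·(-32) = -1432, so a = -179/85.
Then b = ((-32) − 16·(-179/85))/6 = 24/85.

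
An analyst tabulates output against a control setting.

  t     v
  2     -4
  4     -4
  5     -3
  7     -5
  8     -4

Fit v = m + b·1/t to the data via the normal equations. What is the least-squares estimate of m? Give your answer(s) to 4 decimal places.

m = -4.1515

Normal-equation sums: Σ1 = 5, Σ1/t = 341/280, Σ1/t·1/t = 30461/78400.
Moment sums: Σv = -20, Σ1/t·v = -337/70.
det = 5·(30461/78400) − (341/280)² = 4503/9800.
m = ((-20)·(30461/78400) − (341/280)·(-337/70))/(4503/9800) = -18694/4503; b = (5·(-337/70) − (341/280)·(-20))/(4503/9800) = 2800/4503.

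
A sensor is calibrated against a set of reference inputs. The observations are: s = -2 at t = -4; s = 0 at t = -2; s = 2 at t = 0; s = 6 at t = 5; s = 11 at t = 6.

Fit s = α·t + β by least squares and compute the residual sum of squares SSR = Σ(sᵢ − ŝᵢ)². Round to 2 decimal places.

MᵀM·[α, β]ᵀ = Mᵀs reads: 81·α + 5·β = 104;  5·α + 5·β = 17.
Eliminating β: 5·(row 1) − 5·(row 2) gives 380·α = 5·104 − 5·17 = 435, so α = 87/76.
Then β = (17 − 5·(87/76))/5 = 857/380.
Residuals: 123/380, 13/380, -97/380, -188/95, 713/380; SSR = 2891/380.

SSR = 7.61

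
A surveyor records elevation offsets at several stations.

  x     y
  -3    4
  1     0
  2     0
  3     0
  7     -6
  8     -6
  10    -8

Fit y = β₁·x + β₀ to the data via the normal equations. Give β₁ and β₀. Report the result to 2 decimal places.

β₁ = -0.95, β₀ = 1.52

Setting ∂/∂β₁ … = 0 gives: 236·β₁ + 28·β₀ = -182;  28·β₁ + 7·β₀ = -16.
(Σx·x = 236, Σx = 28, Σ1 = 7, Σx·y = -182, Σy = -16.)
Δ = 236·7 − 28² = 868.
β₁ = ((-182)·7 − 28·(-16))/868 = -59/62; β₀ = (236·(-16) − 28·(-182))/868 = 330/217.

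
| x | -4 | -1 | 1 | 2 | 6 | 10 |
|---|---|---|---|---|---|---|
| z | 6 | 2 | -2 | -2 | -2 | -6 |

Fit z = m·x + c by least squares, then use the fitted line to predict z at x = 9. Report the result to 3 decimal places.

ẑ = -5.702

Normal-equation sums: Σx·x = 158, Σx = 14, Σ1 = 6.
Right-hand side: Σx·z = -104, Σz = -4.
So MᵀM·[m, c]ᵀ = Mᵀz: [[158, 14]; [14, 6]]·[m, c]ᵀ = [-104, -4]ᵀ.
Determinant 158·6 − 14² = 752.
m = ((-104)·6 − 14·(-4))/752 = -71/94; c = (158·(-4) − 14·(-104))/752 = 103/94.
At x = 9: ẑ = (-71/94)·(9) + (103/94)·(1) = -268/47.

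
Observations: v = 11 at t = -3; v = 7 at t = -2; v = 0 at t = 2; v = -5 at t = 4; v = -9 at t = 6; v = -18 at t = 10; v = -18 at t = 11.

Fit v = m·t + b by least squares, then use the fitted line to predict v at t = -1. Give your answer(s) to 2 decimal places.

v̂ = 5.85

Normal-equation sums: Σt·t = 290, Σt = 28, Σ1 = 7.
And Σt·v = -499, Σv = -32.
Normal equations: [[290, 28]; [28, 7]]·[m, b]ᵀ = [-499, -32]ᵀ.
Determinant 290·7 − 28² = 1246.
m = ((-499)·7 − 28·(-32))/1246 = -371/178; b = (290·(-32) − 28·(-499))/1246 = 2346/623.
At t = -1: v̂ = (-371/178)·(-1) + (2346/623)·(1) = 7289/1246.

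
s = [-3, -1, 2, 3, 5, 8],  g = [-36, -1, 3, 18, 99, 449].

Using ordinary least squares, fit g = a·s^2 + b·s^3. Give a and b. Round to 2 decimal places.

The normal equations are: 4900·a + 35924·b = 31060;  35924·a + 279292·b = 243746.
(Σs^2·s^2 = 4900, Σs^2·s^3 = 35924, Σs^3·s^3 = 279292, Σs^2·g = 31060, Σs^3·g = 243746.)
Determinant 4900·279292 − 35924² = 77997024.
a = (31060·279292 − 35924·243746)/77997024 = -1132247/1083292; b = (4900·243746 − 35924·31060)/77997024 = 155865/154756.

a = -1.05, b = 1.01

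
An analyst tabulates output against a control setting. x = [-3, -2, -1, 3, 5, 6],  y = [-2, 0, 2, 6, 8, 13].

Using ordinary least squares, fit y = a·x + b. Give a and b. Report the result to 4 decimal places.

Compute the Gram sums: Σx·x = 84, Σx = 8, Σ1 = 6.
And Σx·y = 140, Σy = 27.
AᵀA·[a, b]ᵀ = Aᵀy becomes [[84, 8]; [8, 6]]·[a, b]ᵀ = [140, 27]ᵀ.
Determinant 84·6 − 8² = 440.
a = (140·6 − 8·27)/440 = 78/55; b = (84·27 − 8·140)/440 = 287/110.

a = 1.4182, b = 2.6091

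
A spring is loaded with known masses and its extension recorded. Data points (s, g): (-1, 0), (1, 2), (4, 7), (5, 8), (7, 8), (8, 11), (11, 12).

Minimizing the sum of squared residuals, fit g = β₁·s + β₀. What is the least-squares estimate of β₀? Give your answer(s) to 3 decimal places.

β₀ = 1.661

Forming XᵀX = [[277, 35]; [35, 7]] and Xᵀg = [346, 48]ᵀ gives XᵀX·[β₁, β₀]ᵀ = Xᵀg.
Δ = 277·7 − 35² = 714.
β₁ = (346·7 − 35·48)/714 = 53/51; β₀ = (277·48 − 35·346)/714 = 593/357.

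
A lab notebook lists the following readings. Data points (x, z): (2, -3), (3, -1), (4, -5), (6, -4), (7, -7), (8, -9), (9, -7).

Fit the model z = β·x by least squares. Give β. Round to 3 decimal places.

β = -0.915

The normal equations are: 259·β = -237.
(Σx·x = 259, Σx·z = -237.)
Hence β = -237 / 259 ≈ -0.915058.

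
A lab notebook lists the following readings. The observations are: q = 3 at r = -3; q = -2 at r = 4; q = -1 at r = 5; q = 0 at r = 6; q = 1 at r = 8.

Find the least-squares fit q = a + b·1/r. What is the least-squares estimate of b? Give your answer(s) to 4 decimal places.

MᵀM·[a, b]ᵀ = Mᵀq reads: 5·a + (49/120)·b = 1;  (49/120)·a + (3701/14400)·b = -63/40.
(Σ1 = 5, Σ1/r = 49/120, Σ1/r·1/r = 3701/14400, Σq = 1, Σ1/r·q = -63/40.)
Eliminating b: (3701/14400)·(row 1) − (49/120)·(row 2) gives (671/600)·a = (3701/14400)·1 − (49/120)·(-63/40) = 6481/7200, so a = 6481/8052.
Then b = ((-63/40) − (49/120)·(6481/8052))/(3701/14400) = -4970/671.

b = -7.4069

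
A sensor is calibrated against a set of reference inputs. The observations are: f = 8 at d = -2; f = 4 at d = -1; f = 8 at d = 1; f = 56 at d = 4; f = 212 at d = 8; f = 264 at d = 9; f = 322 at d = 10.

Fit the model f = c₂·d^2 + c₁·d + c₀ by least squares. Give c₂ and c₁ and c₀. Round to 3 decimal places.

The normal system XᵀX·[c₂, c₁, c₀]ᵀ = Xᵀf is [[20931, 2297, 267]; [2297, 267, 29]; [267, 29, 7]]·[c₂, c₁, c₀]ᵀ = [68092, 7504, 874]ᵀ.
Solving the 3×3 system (Gaussian elimination) gives c₂ = 419801/140098, c₁ = 300275/140098, c₀ = 16845/10007.

c₂ = 2.996, c₁ = 2.143, c₀ = 1.683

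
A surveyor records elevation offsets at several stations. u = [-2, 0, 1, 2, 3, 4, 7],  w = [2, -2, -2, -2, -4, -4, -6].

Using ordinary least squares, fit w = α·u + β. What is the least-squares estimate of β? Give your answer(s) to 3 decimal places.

β = -0.826

Normal-equation sums: Σu·u = 83, Σu = 15, Σ1 = 7.
Right-hand side: Σu·w = -80, Σw = -18.
Normal equations: [[83, 15]; [15, 7]]·[α, β]ᵀ = [-80, -18]ᵀ.
Δ = 83·7 − 15² = 356.
α = ((-80)·7 − 15·(-18))/356 = -145/178; β = (83·(-18) − 15·(-80))/356 = -147/178.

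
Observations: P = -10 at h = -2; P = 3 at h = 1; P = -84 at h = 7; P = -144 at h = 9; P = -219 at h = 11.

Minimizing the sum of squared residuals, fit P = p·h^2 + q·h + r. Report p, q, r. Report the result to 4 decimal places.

p = -1.9896, q = 1.7332, r = 2.0570

MᵀM·[p, q, r]ᵀ = MᵀP reads: 23620·p + 2396·q + 256·r = -42316;  2396·p + 256·q + 26·r = -4270;  256·p + 26·q + 5·r = -454.
Solving the 3×3 system (Gaussian elimination) gives p = -169303/85092, q = 147485/85092, r = 29173/14182.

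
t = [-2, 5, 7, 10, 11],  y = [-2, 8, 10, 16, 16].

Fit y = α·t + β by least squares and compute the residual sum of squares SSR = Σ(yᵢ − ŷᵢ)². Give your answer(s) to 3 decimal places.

Setting ∂/∂α … = 0 gives: 299·α + 31·β = 450;  31·α + 5·β = 48.
(Σt·t = 299, Σt = 31, Σ1 = 5, Σt·y = 450, Σy = 48.)
det = 299·5 − 31² = 534.
α = (450·5 − 31·48)/534 = 127/89; β = (299·48 − 31·450)/534 = 67/89.
Residuals: 9/89, 10/89, -66/89, 87/89, -40/89; SSR = 154/89.

SSR = 1.730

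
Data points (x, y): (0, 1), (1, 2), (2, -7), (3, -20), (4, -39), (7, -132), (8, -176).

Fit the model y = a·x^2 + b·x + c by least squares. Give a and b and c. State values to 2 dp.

Sums needed: Σx^2·x^2 = 6851, Σx^2·x = 955, Σx^2 = 143, Σx·x = 143, Σx = 25, Σ1 = 7.
For Aᵀy: Σx^2·y = -18562, Σx·y = -2560, Σy = -371.
Solving the 3×3 system (Gaussian elimination) gives a = -144379/47922, b = 92375/47922, c = 13280/7987.

a = -3.01, b = 1.93, c = 1.66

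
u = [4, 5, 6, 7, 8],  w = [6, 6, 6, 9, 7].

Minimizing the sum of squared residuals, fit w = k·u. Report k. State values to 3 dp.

Sums needed: Σu·u = 190.
For Aᵀw: Σu·w = 209.
So AᵀA·[k]ᵀ = Aᵀw: [[190]]·[k]ᵀ = [209]ᵀ.
k = 209/190 = 1.1.

k = 1.100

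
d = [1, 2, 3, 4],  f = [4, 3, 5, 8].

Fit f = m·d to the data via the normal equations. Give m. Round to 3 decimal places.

m = 1.900

Normal-equation sums: Σd·d = 30.
Right-hand side: Σd·f = 57.
Hence m = 57 / 30 ≈ 1.9.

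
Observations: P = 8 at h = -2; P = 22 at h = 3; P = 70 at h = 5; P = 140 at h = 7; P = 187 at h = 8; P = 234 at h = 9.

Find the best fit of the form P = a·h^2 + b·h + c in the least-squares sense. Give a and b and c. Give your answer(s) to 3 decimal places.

With design matrix A, AᵀA = [[13780, 1728, 232]; [1728, 232, 30]; [232, 30, 6]] and AᵀP = [39762, 4982, 661]ᵀ.
Inverting the 3×3 Gram matrix, [a, b, c]ᵀ = [159103/53806, -1681/53806, -107975/26903]ᵀ.

a = 2.957, b = -0.031, c = -4.013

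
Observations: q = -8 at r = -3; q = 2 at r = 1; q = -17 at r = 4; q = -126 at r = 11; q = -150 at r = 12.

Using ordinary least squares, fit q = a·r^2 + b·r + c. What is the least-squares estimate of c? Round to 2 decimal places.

Compute the Gram sums: Σr^2·r^2 = 35715, Σr^2·r = 3097, Σr^2 = 291, Σr·r = 291, Σr = 25, Σ1 = 5.
For Xᵀq: Σr^2·q = -37188, Σr·q = -3228, Σq = -299.
So XᵀX·[a, b, c]ᵀ = Xᵀq: [[35715, 3097, 291]; [3097, 291, 25]; [291, 25, 5]]·[a, b, c]ᵀ = [-37188, -3228, -299]ᵀ.
Row-reducing yields a = -274327/263198, b = -17100/131599, c = 397591/263198.

c = 1.51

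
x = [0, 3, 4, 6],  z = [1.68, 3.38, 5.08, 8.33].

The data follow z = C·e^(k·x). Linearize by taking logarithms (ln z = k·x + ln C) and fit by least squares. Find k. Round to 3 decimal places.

k = 0.270

Linearized form: ln z = k·x + ln C. From the 4 transformed points,
XᵀX = [[61.0000, 13.0000]; [13.0000, 4]], rhs = [22.8741, 5.4818]ᵀ  (here Σx = 13.0000, Σ(x)² = 61.0000, Σln z = 5.4818, Σx·ln z = 22.8741).
Slope k = (n·Σx·ln z − Σx·Σln z)/(n·Σ(x)² − (Σx)²) = (4·22.8741 − 13.0000·5.4818)/75.0000 = 0.26976; ln C = (Σln z − k·Σx)/n = 0.49373.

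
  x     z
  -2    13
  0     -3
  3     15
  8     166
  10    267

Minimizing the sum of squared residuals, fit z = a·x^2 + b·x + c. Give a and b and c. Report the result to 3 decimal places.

a = 2.958, b = -2.502, c = -3.592

Forming MᵀM = [[14193, 1531, 177]; [1531, 177, 19]; [177, 19, 5]] and Mᵀz = [37511, 4017, 458]ᵀ gives MᵀM·[a, b, c]ᵀ = Mᵀz.
Inverting the 3×3 Gram matrix, [a, b, c]ᵀ = [17361/5870, -29371/11740, -8433/2348]ᵀ.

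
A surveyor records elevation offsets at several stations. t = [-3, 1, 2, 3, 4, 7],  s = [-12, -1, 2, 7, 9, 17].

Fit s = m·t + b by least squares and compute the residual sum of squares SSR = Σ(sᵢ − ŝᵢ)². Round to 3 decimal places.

SSR = 3.235

The normal system AᵀA·[m, b]ᵀ = Aᵀs is [[88, 14]; [14, 6]]·[m, b]ᵀ = [215, 22]ᵀ.
Eliminating b: 6·(row 1) − 14·(row 2) gives 332·m = 6·215 − 14·22 = 982, so m = 491/166.
Then b = (22 − 14·(491/166))/6 = -537/166.
Residuals: 9/83, -60/83, -113/166, 113/83, 67/166, -39/83; SSR = 537/166.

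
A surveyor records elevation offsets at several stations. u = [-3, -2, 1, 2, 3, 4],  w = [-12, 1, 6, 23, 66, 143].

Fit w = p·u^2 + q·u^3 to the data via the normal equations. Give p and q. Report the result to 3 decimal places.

The normal system AᵀA·[p, q]ᵀ = Aᵀw is [[451, 1025]; [1025, 5683]]·[p, q]ᵀ = [2876, 11440]ᵀ.
Eliminating q: 5683·(row 1) − 1025·(row 2) gives 1512408·p = 5683·2876 − 1025·11440 = 4618308, so p = 13271/4346.
Then q = (11440 − 1025·(13271/4346))/5683 = 155/106.

p = 3.054, q = 1.462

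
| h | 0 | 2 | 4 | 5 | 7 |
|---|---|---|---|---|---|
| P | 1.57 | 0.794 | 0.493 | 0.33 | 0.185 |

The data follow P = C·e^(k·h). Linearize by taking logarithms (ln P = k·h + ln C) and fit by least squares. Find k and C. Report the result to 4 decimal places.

Taking logs, ln P = k·h + ln C, so regress ln P on h.
AᵀA = [[94.0000, 18.0000]; [18.0000, 5]], rhs = [-20.6454, -3.2829]ᵀ  (here Σh = 18.0000, Σ(h)² = 94.0000, Σln P = -3.2829, Σh·ln P = -20.6454).
Solving (det = 146.0000): k = -0.30229, ln C = 0.43168, so C = exp(0.43168) = 1.53984.

k = -0.3023, C = 1.5398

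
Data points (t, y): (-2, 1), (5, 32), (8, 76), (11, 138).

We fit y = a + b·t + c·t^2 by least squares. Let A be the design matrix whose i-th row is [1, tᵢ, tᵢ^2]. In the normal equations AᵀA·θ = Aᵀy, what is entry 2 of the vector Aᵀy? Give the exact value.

Entry 2 ↔ basis t, so (Aᵀy)_{2} = Σᵢ (t)·yᵢ = (-2)·(1) + (5)·(32) + (8)·(76) + (11)·(138) = 2284.

2284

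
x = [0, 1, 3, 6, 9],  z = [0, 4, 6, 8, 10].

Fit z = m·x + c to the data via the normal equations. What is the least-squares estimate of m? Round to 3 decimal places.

m = 0.978

Sums needed: Σx·x = 127, Σx = 19, Σ1 = 5.
For Aᵀz: Σx·z = 160, Σz = 28.
Normal equations: [[127, 19]; [19, 5]]·[m, c]ᵀ = [160, 28]ᵀ.
Determinant 127·5 − 19² = 274.
m = (160·5 − 19·28)/274 = 134/137; c = (127·28 − 19·160)/274 = 258/137.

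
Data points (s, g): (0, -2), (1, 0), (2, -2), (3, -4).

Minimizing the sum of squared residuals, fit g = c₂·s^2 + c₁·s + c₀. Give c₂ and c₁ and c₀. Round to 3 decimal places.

From the data, Σs^2·s^2 = 98, Σs^2·s = 36, Σs^2 = 14, Σs·s = 14, Σs = 6, Σ1 = 4.
Right-hand side: Σs^2·g = -44, Σs·g = -16, Σg = -8.
Normal equations: [[98, 36, 14]; [36, 14, 6]; [14, 6, 4]]·[c₂, c₁, c₀]ᵀ = [-44, -16, -8]ᵀ.
Row-reducing yields c₂ = -1, c₁ = 11/5, c₀ = -9/5.

c₂ = -1.000, c₁ = 2.200, c₀ = -1.800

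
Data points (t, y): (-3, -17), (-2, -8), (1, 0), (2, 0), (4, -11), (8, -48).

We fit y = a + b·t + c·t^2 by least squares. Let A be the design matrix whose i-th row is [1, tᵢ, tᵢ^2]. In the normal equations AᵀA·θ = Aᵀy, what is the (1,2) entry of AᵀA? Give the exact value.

10

Row 1 ↔ basis 1, column 2 ↔ basis t, so (AᵀA)_{1,2} = Σᵢ t = (1)·(-3) + (1)·(-2) + (1)·(1) + (1)·(2) + (1)·(4) + (1)·(8) = 10.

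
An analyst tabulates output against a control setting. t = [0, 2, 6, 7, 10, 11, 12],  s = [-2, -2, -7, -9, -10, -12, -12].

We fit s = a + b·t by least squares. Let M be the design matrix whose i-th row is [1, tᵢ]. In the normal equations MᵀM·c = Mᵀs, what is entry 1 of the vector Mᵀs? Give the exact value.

-54

Entry 1 ↔ basis 1, so (Mᵀs)_{1} = Σᵢ sᵢ = (1)·(-2) + (1)·(-2) + (1)·(-7) + (1)·(-9) + (1)·(-10) + (1)·(-12) + (1)·(-12) = -54.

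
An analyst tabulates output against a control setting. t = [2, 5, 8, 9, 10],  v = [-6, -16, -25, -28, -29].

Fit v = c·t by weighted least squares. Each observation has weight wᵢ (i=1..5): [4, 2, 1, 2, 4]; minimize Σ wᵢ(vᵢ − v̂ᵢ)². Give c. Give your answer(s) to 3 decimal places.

c = -2.994

Entries of AᵀWA: Σwᵢ·t·t = 692.
And Σwᵢ·t·v = -2072.
Normal equations: [[692]]·[c]ᵀ = [-2072]ᵀ.
c = (-2072)/692 = -2.99422.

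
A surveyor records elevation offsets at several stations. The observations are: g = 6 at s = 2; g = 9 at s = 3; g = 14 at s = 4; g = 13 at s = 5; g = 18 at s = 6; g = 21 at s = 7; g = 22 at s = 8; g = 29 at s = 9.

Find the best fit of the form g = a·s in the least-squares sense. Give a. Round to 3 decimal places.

a = 3.000

With design matrix M, MᵀM = [[284]] and Mᵀg = [852]ᵀ.
Hence a = 852 / 284 ≈ 3.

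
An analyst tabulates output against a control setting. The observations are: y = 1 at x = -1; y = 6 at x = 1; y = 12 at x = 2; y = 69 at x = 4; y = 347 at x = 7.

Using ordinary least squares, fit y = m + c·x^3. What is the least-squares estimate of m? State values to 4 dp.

From the data, Σ1 = 5, Σx^3 = 415, Σx^3·x^3 = 121811.
Right-hand side: Σy = 435, Σx^3·y = 123538.
Normal equations: [[5, 415]; [415, 121811]]·[m, c]ᵀ = [435, 123538]ᵀ.
Eliminating c: 121811·(row 1) − 415·(row 2) gives 436830·m = 121811·435 − 415·123538 = 1719515, so m = 343903/87366.
Then c = (123538 − 415·(343903/87366))/121811 = 87433/87366.

m = 3.9363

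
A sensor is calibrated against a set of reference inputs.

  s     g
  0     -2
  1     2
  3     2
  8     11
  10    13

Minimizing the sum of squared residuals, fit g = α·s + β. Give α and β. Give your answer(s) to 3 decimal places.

α = 1.446, β = -1.161

Compute the Gram sums: Σs·s = 174, Σs = 22, Σ1 = 5.
Right-hand side: Σs·g = 226, Σg = 26.
Normal equations: [[174, 22]; [22, 5]]·[α, β]ᵀ = [226, 26]ᵀ.
Eliminating β: 5·(row 1) − 22·(row 2) gives 386·α = 5·226 − 22·26 = 558, so α = 279/193.
Then β = (26 − 22·(279/193))/5 = -224/193.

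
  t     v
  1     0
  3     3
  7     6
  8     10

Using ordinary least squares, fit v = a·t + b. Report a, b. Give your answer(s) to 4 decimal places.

a = 1.2443, b = -1.1603

From the data, Σt·t = 123, Σt = 19, Σ1 = 4.
Right-hand side: Σt·v = 131, Σv = 19.
AᵀA·[a, b]ᵀ = Aᵀv becomes [[123, 19]; [19, 4]]·[a, b]ᵀ = [131, 19]ᵀ.
Δ = 123·4 − 19² = 131.
a = (131·4 − 19·19)/131 = 163/131; b = (123·19 − 19·131)/131 = -152/131.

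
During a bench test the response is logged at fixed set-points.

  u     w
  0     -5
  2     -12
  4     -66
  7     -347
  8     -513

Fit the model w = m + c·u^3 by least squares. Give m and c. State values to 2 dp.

m = -4.01, c = -1.00

Compute the Gram sums: Σ1 = 5, Σu^3 = 927, Σu^3·u^3 = 383953.
For Xᵀw: Σw = -943, Σu^3·w = -385997.
det = 5·383953 − 927² = 1060436.
m = ((-943)·383953 − 927·(-385997))/1060436 = -1062115/265109; c = (5·(-385997) − 927·(-943))/1060436 = -263956/265109.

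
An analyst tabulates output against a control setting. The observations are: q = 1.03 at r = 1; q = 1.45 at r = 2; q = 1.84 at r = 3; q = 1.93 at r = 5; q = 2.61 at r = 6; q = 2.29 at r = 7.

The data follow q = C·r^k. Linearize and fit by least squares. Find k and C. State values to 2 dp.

Let Y = ln q. Fitting Y = k·ln r + ln C by least squares:
Over the data: Σln r = 7.1389, Σ(ln r)² = 11.2747, Σln q = 3.4563, Σln r·ln q = 5.3169.
Normal system: [[11.2747, 7.1389]; [7.1389, 6]]·[k, ln C]ᵀ = [5.3169, 3.4563]ᵀ.
Solving (det = 16.6845): k = 0.43317, ln C = 0.06066, so C = exp(0.06066) = 1.06254.

k = 0.43, C = 1.06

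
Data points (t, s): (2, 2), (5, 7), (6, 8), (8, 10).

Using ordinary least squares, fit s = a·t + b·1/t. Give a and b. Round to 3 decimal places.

From the data, Σt·t = 129, Σt·1/t = 4, Σ1/t·1/t = 4801/14400.
For Aᵀs: Σt·s = 167, Σ1/t·s = 299/60.
det = 129·(4801/14400) − 4² = 129643/4800.
a = (167·(4801/14400) − 4·(299/60))/(129643/4800) = 514727/388929; b = (129·(299/60) − 4·167)/(129643/4800) = -120720/129643.

a = 1.323, b = -0.931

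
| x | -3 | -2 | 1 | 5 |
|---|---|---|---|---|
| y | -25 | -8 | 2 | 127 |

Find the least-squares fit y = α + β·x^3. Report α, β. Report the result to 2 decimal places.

α = 1.12, β = 1.01

Setting ∂/∂α … = 0 gives: 4·α + 91·β = 96;  91·α + 16419·β = 16616.
Eliminating β: 16419·(row 1) − 91·(row 2) gives 57395·α = 16419·96 − 91·16616 = 64168, so α = 4936/4415.
Then β = (16616 − 91·(4936/4415))/16419 = 57728/57395.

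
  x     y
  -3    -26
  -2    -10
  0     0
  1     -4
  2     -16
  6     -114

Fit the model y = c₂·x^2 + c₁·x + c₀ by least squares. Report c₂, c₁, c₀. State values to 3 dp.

Entries of MᵀM: Σx^2·x^2 = 1410, Σx^2·x = 190, Σx^2 = 54, Σx·x = 54, Σx = 4, Σ1 = 6.
For Mᵀy: Σx^2·y = -4446, Σx·y = -622, Σy = -170.
Normal equations: [[1410, 190, 54]; [190, 54, 4]; [54, 4, 6]]·[c₂, c₁, c₀]ᵀ = [-4446, -622, -170]ᵀ.
Solving the 3×3 system (Gaussian elimination) gives c₂ = -695/231, c₁ = -68/77, c₀ = -2/3.

c₂ = -3.009, c₁ = -0.883, c₀ = -0.667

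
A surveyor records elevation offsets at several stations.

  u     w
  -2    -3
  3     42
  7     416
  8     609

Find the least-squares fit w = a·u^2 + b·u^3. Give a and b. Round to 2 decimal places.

The normal system MᵀM·[a, b]ᵀ = Mᵀw is [[6594, 49786]; [49786, 380586]]·[a, b]ᵀ = [59726, 455654]ᵀ.
Δ = 6594·380586 − 49786² = 30938288.
a = (59726·380586 − 49786·455654)/30938288 = 2855587/1933643; b = (6594·455654 − 49786·59726)/30938288 = 1941490/1933643.

a = 1.48, b = 1.00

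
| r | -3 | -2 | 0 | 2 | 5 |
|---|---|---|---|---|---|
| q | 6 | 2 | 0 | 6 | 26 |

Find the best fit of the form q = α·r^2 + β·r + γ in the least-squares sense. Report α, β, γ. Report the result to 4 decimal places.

α = 0.8662, β = 0.8172, γ = 0.3974

Setting ∂/∂α … = 0 gives: 738·α + 98·β + 42·γ = 736;  98·α + 42·β + 2·γ = 120;  42·α + 2·β + 5·γ = 40.
(Σr^2·r^2 = 738, Σr^2·r = 98, Σr^2 = 42, Σr·r = 42, Σr = 2, Σ1 = 5, Σr^2·q = 736, Σr·q = 120, Σq = 40.)
Row-reducing yields α = 2511/2899, β = 2369/2899, γ = 1152/2899.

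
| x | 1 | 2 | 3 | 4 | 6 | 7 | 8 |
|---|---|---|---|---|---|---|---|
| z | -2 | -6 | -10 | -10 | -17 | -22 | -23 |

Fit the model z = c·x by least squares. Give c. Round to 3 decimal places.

Sums needed: Σx·x = 179.
Right-hand side: Σx·z = -524.
Normal equations: [[179]]·[c]ᵀ = [-524]ᵀ.
c = (-524)/179 = -2.92737.

c = -2.927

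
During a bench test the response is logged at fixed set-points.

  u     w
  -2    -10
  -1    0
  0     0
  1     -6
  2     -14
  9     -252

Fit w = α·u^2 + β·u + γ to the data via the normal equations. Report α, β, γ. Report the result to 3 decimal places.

α = -2.955, β = -1.393, γ = -0.088

Sums needed: Σu^2·u^2 = 6595, Σu^2·u = 729, Σu^2 = 91, Σu·u = 91, Σu = 9, Σ1 = 6.
And Σu^2·w = -20514, Σu·w = -2282, Σw = -282.
XᵀX·[α, β, γ]ᵀ = Xᵀw becomes [[6595, 729, 91]; [729, 91, 9]; [91, 9, 6]]·[α, β, γ]ᵀ = [-20514, -2282, -282]ᵀ.
Row-reducing yields α = -47073/15928, β = -110929/79640, γ = -873/9955.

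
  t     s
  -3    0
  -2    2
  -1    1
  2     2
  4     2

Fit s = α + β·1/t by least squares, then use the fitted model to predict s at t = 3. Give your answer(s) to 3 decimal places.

Sums needed: Σ1 = 5, Σ1/t = -13/12, Σ1/t·1/t = 241/144.
And Σs = 7, Σ1/t·s = -1/2.
XᵀX·[α, β]ᵀ = Xᵀs becomes [[5, -13/12]; [-13/12, 241/144]]·[α, β]ᵀ = [7, -1/2]ᵀ.
Δ = 5·(241/144) − (-13/12)² = 259/36.
α = (7·(241/144) − (-13/12)·(-1/2))/(259/36) = 1609/1036; β = (5·(-1/2) − (-13/12)·7)/(259/36) = 183/259.
At t = 3: ŝ = (1609/1036)·(1) + (183/259)·(1/3) = 1853/1036.

ŝ = 1.789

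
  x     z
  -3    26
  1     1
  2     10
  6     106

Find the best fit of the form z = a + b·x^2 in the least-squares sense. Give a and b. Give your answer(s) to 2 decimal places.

The normal system AᵀA·[a, b]ᵀ = Aᵀz is [[4, 50]; [50, 1394]]·[a, b]ᵀ = [143, 4091]ᵀ.
Δ = 4·1394 − 50² = 3076.
a = (143·1394 − 50·4091)/3076 = -1302/769; b = (4·4091 − 50·143)/3076 = 4607/1538.

a = -1.69, b = 3.00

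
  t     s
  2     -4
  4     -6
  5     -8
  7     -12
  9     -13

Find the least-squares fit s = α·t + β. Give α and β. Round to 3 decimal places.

Compute the Gram sums: Σt·t = 175, Σt = 27, Σ1 = 5.
Right-hand side: Σt·s = -273, Σs = -43.
MᵀM·[α, β]ᵀ = Mᵀs becomes [[175, 27]; [27, 5]]·[α, β]ᵀ = [-273, -43]ᵀ.
Eliminating β: 5·(row 1) − 27·(row 2) gives 146·α = 5·(-273) − 27·(-43) = -204, so α = -102/73.
Then β = ((-43) − 27·(-102/73))/5 = -77/73.

α = -1.397, β = -1.055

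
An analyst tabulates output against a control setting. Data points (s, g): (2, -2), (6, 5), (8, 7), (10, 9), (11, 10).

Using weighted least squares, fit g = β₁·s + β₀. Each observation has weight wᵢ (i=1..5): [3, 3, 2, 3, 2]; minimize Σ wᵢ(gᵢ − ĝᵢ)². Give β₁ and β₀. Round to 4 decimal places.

Normal-equation sums: Σwᵢ·s·s = 790, Σwᵢ·s = 92, Σwᵢ·1 = 13.
Right-hand side: Σwᵢ·s·g = 680, Σwᵢ·g = 70.
AᵀWA·[β₁, β₀]ᵀ = AᵀWg becomes [[790, 92]; [92, 13]]·[β₁, β₀]ᵀ = [680, 70]ᵀ.
det = 790·13 − 92² = 1806.
β₁ = (680·13 − 92·70)/1806 = 400/301; β₀ = (790·70 − 92·680)/1806 = -1210/301.

β₁ = 1.3289, β₀ = -4.0199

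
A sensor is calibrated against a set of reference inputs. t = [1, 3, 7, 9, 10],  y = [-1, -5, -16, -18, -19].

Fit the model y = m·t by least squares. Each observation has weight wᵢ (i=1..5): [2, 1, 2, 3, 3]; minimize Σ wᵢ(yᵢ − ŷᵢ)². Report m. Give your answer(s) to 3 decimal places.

Forming XᵀWX = [[652]] and XᵀWy = [-1297]ᵀ gives XᵀWX·[m]ᵀ = XᵀWy.
Hence m = -1297 / 652 ≈ -1.98926.

m = -1.989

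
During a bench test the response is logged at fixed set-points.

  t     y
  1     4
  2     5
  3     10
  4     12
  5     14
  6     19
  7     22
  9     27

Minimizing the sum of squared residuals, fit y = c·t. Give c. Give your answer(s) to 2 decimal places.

c = 3.05

Normal-equation sums: Σt·t = 221.
Moment sums: Σt·y = 673.
So AᵀA·[c]ᵀ = Aᵀy: [[221]]·[c]ᵀ = [673]ᵀ.
c = 673/221 = 3.04525.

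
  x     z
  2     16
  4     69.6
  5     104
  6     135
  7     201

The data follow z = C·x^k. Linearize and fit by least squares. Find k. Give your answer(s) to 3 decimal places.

Linearized form: ln z = k·ln x + ln C. From the 5 transformed points,
XᵀX = [[11.9895, 7.4265]; [7.4265, 5]], rhs = [34.3872, 21.8683]ᵀ  (here Σln x = 7.4265, Σ(ln x)² = 11.9895, Σln z = 21.8683, Σln x·ln z = 34.3872).
Slope k = (n·Σln x·ln z − Σln x·Σln z)/(n·Σ(ln x)² − (Σln x)²) = (5·34.3872 − 7.4265·21.8683)/4.7940 = 1.98789; ln C = (Σln z − k·Σln x)/n = 1.42103.

k = 1.988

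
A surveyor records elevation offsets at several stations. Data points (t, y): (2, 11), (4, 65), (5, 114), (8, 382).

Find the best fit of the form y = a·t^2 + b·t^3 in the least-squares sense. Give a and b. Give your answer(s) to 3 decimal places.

AᵀA·[a, b]ᵀ = Aᵀy reads: 4993·a + 36949·b = 28382;  36949·a + 281929·b = 214082.
Determinant 4993·281929 − 36949² = 42442896.
a = (28382·281929 − 36949·214082)/42442896 = 7632755/3536908; b = (4993·214082 − 36949·28382)/42442896 = 1685409/3536908.

a = 2.158, b = 0.477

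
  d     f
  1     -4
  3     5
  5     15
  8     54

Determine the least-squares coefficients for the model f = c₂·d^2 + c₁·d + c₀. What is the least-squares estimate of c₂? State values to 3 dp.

c₂ = 1.029

From the data, Σd^2·d^2 = 4803, Σd^2·d = 665, Σd^2 = 99, Σd·d = 99, Σd = 17, Σ1 = 4.
Right-hand side: Σd^2·f = 3872, Σd·f = 518, Σf = 70.
Row-reducing yields c₂ = 6749/6556, c₁ = -7583/6556, c₀ = -5020/1639.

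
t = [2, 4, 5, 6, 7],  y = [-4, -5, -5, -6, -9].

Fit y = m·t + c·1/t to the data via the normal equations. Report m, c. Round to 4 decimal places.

m = -1.0420, c = -3.3092

With design matrix A, AᵀA = [[130, 5]; [5, 70681/176400]] and Aᵀy = [-152, -183/28]ᵀ.
Eliminating c: (70681/176400)·(row 1) − 5·(row 2) gives (477853/17640)·m = (70681/176400)·(-152) − 5·(-183/28) = -1244753/44100, so m = -2489506/2389265.
Then c = ((-183/28) − 5·(-2489506/2389265))/(70681/176400) = -1581300/477853.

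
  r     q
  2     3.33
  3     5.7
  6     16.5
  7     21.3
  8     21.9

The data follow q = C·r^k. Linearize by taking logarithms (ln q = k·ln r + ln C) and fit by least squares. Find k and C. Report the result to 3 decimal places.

With ln qᵢ as the transformed response and ln rᵢ as the regressor:
Σln r = 7.6089, Σ(ln r)² = 13.0084, Σln q = 11.8920, Σln r·ln q = 20.1390.
Normal system: [[13.0084, 7.6089]; [7.6089, 5]]·[k, ln C]ᵀ = [20.1390, 11.8920]ᵀ.
Slope k = (n·Σln r·ln q − Σln r·Σln q)/(n·Σ(ln r)² − (Σln r)²) = (5·20.1390 − 7.6089·11.8920)/7.1473 = 1.42857; ln C = (Σln q − k·Σln r)/n = 0.20444, so C = exp(0.20444) = 1.22683.

k = 1.429, C = 1.227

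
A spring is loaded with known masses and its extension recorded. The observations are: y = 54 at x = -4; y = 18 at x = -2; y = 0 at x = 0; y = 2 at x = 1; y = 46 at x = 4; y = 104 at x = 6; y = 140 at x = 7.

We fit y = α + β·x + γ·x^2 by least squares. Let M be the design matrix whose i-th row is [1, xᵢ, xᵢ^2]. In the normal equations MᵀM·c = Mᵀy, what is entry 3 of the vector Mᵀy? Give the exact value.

12278

Entry 3 ↔ basis x^2, so (Mᵀy)_{3} = Σᵢ (x^2)·yᵢ = (16)·(54) + (4)·(18) + (0)·(0) + (1)·(2) + (16)·(46) + (36)·(104) + (49)·(140) = 12278.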